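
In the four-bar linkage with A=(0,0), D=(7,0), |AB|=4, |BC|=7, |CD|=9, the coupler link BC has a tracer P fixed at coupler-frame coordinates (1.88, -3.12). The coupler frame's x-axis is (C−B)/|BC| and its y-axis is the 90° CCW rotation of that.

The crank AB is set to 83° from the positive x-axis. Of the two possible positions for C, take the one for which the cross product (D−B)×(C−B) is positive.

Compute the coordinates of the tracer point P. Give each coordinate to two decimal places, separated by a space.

A=(0,0), D=(7.00,0)
B = A + 4.00·(cos83°, sin83°) = (0.4875, 3.9702)
|BD| = 7.6273
circle(B,7.00) ∩ circle(D,9.00): a=1.7159, h=6.7864
  candidates: C₊=(5.4851,8.8716) cross=51.762; C₋=(-1.5799,-2.7176) cross=-51.762
  mode + wants cross > 0 → take C=(5.4851,8.8716) (cross=51.762)
ex = (C−B)/|BC| = (0.7139,0.7002); ey = (-0.7002,0.7139)
P = B + 1.88·ex + -3.12·ey = (4.0143,3.0590)

4.01 3.06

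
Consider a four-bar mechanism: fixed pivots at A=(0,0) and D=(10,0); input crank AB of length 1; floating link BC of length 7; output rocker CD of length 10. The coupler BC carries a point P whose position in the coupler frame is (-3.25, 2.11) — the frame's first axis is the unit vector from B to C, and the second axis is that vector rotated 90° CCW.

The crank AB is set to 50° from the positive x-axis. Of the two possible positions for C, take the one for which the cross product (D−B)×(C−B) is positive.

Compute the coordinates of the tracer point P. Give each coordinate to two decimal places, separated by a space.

A=(0,0), D=(10.00,0)
B = A + 1.00·(cos50°, sin50°) = (0.6428, 0.7660)
|BD| = 9.3885
circle(B,7.00) ∩ circle(D,10.00): a=1.9782, h=6.7147
  candidates: C₊=(3.1622,7.2969) cross=63.041; C₋=(2.0665,-6.0876) cross=-63.041
  mode + wants cross > 0 → take C=(3.1622,7.2969) (cross=63.041)
ex = (C−B)/|BC| = (0.3599,0.9330); ey = (-0.9330,0.3599)
P = B + -3.25·ex + 2.11·ey = (-2.4956,-1.5067)

-2.50 -1.51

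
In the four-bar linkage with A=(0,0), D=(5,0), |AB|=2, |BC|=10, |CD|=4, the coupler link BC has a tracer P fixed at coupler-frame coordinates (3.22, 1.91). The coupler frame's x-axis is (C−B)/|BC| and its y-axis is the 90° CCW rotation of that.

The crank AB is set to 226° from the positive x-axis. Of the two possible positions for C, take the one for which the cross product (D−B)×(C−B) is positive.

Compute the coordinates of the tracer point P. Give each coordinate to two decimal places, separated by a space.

A=(0,0), D=(5.00,0)
B = A + 2.00·(cos226°, sin226°) = (-1.3893, -1.4387)
|BD| = 6.5493
circle(B,10.00) ∩ circle(D,4.00): a=9.6876, h=2.4802
  candidates: C₊=(7.5168,3.1090) cross=16.243; C₋=(8.6064,-1.7302) cross=-16.243
  mode + wants cross > 0 → take C=(7.5168,3.1090) (cross=16.243)
ex = (C−B)/|BC| = (0.8906,0.4548); ey = (-0.4548,0.8906)
P = B + 3.22·ex + 1.91·ey = (0.6098,1.7267)

0.61 1.73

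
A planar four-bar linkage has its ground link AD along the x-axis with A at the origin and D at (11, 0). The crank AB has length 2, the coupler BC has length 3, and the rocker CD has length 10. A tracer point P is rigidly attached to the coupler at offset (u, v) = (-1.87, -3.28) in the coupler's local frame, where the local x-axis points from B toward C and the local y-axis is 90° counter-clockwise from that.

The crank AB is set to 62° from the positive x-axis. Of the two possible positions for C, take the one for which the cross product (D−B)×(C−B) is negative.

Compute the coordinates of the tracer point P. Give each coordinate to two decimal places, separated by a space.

A=(0,0), D=(11.00,0)
B = A + 2.00·(cos62°, sin62°) = (0.9389, 1.7659)
|BD| = 10.2149
circle(B,3.00) ∩ circle(D,10.00): a=0.6531, h=2.9280
  candidates: C₊=(2.0884,4.5369) cross=29.910; C₋=(1.0761,-1.2310) cross=-29.910
  mode - wants cross < 0 → take C=(1.0761,-1.2310) (cross=-29.910)
ex = (C−B)/|BC| = (0.0457,-0.9990); ey = (0.9990,0.0457)
P = B + -1.87·ex + -3.28·ey = (-2.4231,3.4840)

-2.42 3.48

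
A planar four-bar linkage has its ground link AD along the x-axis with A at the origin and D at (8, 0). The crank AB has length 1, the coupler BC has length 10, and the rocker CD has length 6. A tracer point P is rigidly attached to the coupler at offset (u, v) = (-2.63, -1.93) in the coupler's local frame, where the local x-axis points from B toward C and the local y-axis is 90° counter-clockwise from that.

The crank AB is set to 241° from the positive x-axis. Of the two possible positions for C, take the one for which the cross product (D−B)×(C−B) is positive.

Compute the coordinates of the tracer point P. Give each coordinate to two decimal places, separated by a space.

A=(0,0), D=(8.00,0)
B = A + 1.00·(cos241°, sin241°) = (-0.4848, -0.8746)
|BD| = 8.5298
circle(B,10.00) ∩ circle(D,6.00): a=8.0165, h=5.9780
  candidates: C₊=(6.8764,5.8939) cross=50.991; C₋=(8.1024,-5.9991) cross=-50.991
  mode + wants cross > 0 → take C=(6.8764,5.8939) (cross=50.991)
ex = (C−B)/|BC| = (0.7361,0.6768); ey = (-0.6768,0.7361)
P = B + -2.63·ex + -1.93·ey = (-1.1145,-4.0754)

-1.11 -4.08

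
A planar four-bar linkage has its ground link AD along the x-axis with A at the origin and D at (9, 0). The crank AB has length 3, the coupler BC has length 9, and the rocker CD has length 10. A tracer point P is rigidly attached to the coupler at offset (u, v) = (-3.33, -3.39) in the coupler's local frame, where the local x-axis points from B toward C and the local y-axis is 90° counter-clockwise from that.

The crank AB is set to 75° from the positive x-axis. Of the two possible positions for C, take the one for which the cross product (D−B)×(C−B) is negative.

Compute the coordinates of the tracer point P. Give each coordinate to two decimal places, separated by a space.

-2.72 6.11

A=(0,0), D=(9.00,0)
B = A + 3.00·(cos75°, sin75°) = (0.7765, 2.8978)
|BD| = 8.7192
circle(B,9.00) ∩ circle(D,10.00): a=3.2700, h=8.3849
  candidates: C₊=(6.6473,9.7193) cross=73.109; C₋=(1.0739,-6.0973) cross=-73.109
  mode - wants cross < 0 → take C=(1.0739,-6.0973) (cross=-73.109)
ex = (C−B)/|BC| = (0.0331,-0.9995); ey = (0.9995,0.0331)
P = B + -3.33·ex + -3.39·ey = (-2.7217,6.1139)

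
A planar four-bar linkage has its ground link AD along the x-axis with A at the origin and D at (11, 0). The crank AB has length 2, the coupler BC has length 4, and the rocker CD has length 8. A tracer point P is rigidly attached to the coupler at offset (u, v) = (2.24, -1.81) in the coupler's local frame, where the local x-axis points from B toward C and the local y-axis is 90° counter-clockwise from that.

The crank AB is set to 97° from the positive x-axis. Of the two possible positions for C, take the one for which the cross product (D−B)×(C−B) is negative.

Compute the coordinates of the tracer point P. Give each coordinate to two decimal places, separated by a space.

0.52 -0.79

A=(0,0), D=(11.00,0)
B = A + 2.00·(cos97°, sin97°) = (-0.2437, 1.9851)
|BD| = 11.4176
circle(B,4.00) ∩ circle(D,8.00): a=3.6068, h=1.7294
  candidates: C₊=(3.6088,3.0611) cross=19.746; C₋=(3.0074,-0.3451) cross=-19.746
  mode - wants cross < 0 → take C=(3.0074,-0.3451) (cross=-19.746)
ex = (C−B)/|BC| = (0.8128,-0.5825); ey = (0.5825,0.8128)
P = B + 2.24·ex + -1.81·ey = (0.5225,-0.7910)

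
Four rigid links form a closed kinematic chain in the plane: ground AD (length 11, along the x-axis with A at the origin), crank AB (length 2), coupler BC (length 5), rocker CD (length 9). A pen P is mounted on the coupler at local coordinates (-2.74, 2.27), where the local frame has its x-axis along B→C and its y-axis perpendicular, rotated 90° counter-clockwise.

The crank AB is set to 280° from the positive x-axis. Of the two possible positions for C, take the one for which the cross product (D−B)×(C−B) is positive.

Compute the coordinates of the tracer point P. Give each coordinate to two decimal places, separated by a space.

-2.84 -3.55

A=(0,0), D=(11.00,0)
B = A + 2.00·(cos280°, sin280°) = (0.3473, -1.9696)
|BD| = 10.8333
circle(B,5.00) ∩ circle(D,9.00): a=2.8320, h=4.1207
  candidates: C₊=(2.3829,2.5973) cross=44.640; C₋=(3.8813,-5.5067) cross=-44.640
  mode + wants cross > 0 → take C=(2.3829,2.5973) (cross=44.640)
ex = (C−B)/|BC| = (0.4071,0.9134); ey = (-0.9134,0.4071)
P = B + -2.74·ex + 2.27·ey = (-2.8416,-3.5481)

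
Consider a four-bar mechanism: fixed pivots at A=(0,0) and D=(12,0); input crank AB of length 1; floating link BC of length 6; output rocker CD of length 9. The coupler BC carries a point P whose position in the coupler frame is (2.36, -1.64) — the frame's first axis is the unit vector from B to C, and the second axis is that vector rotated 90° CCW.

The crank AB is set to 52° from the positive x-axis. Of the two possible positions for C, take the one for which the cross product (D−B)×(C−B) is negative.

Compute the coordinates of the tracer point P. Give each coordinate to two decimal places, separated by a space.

0.60 -2.09

A=(0,0), D=(12.00,0)
B = A + 1.00·(cos52°, sin52°) = (0.6157, 0.7880)
|BD| = 11.4116
circle(B,6.00) ∩ circle(D,9.00): a=3.7341, h=4.6964
  candidates: C₊=(4.6652,5.2154) cross=53.594; C₋=(4.0166,-4.1551) cross=-53.594
  mode - wants cross < 0 → take C=(4.0166,-4.1551) (cross=-53.594)
ex = (C−B)/|BC| = (0.5668,-0.8238); ey = (0.8238,0.5668)
P = B + 2.36·ex + -1.64·ey = (0.6022,-2.0858)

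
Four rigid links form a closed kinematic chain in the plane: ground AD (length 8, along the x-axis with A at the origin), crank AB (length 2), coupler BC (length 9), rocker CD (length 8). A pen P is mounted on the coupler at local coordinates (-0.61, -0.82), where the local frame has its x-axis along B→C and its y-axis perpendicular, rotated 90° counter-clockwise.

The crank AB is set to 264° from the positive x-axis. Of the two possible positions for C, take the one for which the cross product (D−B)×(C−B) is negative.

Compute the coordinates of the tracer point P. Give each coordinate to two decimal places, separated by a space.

A=(0,0), D=(8.00,0)
B = A + 2.00·(cos264°, sin264°) = (-0.2091, -1.9890)
|BD| = 8.4466
circle(B,9.00) ∩ circle(D,8.00): a=5.2296, h=7.3247
  candidates: C₊=(3.1486,6.3612) cross=61.869; C₋=(6.5983,-7.8763) cross=-61.869
  mode - wants cross < 0 → take C=(6.5983,-7.8763) (cross=-61.869)
ex = (C−B)/|BC| = (0.7564,-0.6541); ey = (0.6541,0.7564)
P = B + -0.61·ex + -0.82·ey = (-1.2068,-2.2103)

-1.21 -2.21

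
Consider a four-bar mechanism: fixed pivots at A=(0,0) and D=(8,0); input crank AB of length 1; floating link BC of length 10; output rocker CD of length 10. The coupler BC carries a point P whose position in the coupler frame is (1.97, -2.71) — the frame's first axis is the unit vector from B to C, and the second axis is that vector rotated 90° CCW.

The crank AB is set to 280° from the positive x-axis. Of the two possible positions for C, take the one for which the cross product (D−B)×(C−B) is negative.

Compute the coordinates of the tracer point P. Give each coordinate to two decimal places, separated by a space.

A=(0,0), D=(8.00,0)
B = A + 1.00·(cos280°, sin280°) = (0.1736, -0.9848)
|BD| = 7.8881
circle(B,10.00) ∩ circle(D,10.00): a=3.9440, h=9.1894
  candidates: C₊=(2.9396,8.6251) cross=72.486; C₋=(5.2341,-9.6099) cross=-72.486
  mode - wants cross < 0 → take C=(5.2341,-9.6099) (cross=-72.486)
ex = (C−B)/|BC| = (0.5060,-0.8625); ey = (0.8625,0.5060)
P = B + 1.97·ex + -2.71·ey = (-1.1668,-4.0553)

-1.17 -4.06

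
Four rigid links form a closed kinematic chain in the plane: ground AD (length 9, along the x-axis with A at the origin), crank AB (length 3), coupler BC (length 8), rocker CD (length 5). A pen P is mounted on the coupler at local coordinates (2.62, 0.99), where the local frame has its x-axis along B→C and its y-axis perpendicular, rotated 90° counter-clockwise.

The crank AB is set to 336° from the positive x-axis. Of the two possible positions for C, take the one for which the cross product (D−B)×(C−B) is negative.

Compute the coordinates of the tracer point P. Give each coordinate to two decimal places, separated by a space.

5.52 -1.56

A=(0,0), D=(9.00,0)
B = A + 3.00·(cos336°, sin336°) = (2.7406, -1.2202)
|BD| = 6.3772
circle(B,8.00) ∩ circle(D,5.00): a=6.2464, h=4.9983
  candidates: C₊=(7.9152,4.8809) cross=31.875; C₋=(9.8280,-4.9310) cross=-31.875
  mode - wants cross < 0 → take C=(9.8280,-4.9310) (cross=-31.875)
ex = (C−B)/|BC| = (0.8859,-0.4638); ey = (0.4638,0.8859)
P = B + 2.62·ex + 0.99·ey = (5.5209,-1.5584)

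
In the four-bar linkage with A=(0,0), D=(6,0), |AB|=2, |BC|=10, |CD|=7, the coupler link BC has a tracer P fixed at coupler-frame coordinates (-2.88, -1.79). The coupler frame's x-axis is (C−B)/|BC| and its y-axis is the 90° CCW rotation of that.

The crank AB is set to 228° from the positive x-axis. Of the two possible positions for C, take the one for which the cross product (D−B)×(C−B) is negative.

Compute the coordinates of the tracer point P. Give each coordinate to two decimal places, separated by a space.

A=(0,0), D=(6.00,0)
B = A + 2.00·(cos228°, sin228°) = (-1.3383, -1.4863)
|BD| = 7.4873
circle(B,10.00) ∩ circle(D,7.00): a=7.1494, h=6.9918
  candidates: C₊=(4.2809,6.7856) cross=52.350; C₋=(7.0568,-6.9198) cross=-52.350
  mode - wants cross < 0 → take C=(7.0568,-6.9198) (cross=-52.350)
ex = (C−B)/|BC| = (0.8395,-0.5433); ey = (0.5433,0.8395)
P = B + -2.88·ex + -1.79·ey = (-4.7286,-1.4242)

-4.73 -1.42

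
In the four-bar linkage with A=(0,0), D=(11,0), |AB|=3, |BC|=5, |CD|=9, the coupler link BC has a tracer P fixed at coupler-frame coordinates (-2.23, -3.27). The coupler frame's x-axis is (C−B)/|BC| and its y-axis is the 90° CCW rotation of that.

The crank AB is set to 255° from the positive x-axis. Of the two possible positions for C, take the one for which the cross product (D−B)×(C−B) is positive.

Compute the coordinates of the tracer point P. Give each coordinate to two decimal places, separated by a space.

A=(0,0), D=(11.00,0)
B = A + 3.00·(cos255°, sin255°) = (-0.7765, -2.8978)
|BD| = 12.1277
circle(B,5.00) ∩ circle(D,9.00): a=3.7551, h=3.3014
  candidates: C₊=(2.0811,1.2052) cross=40.038; C₋=(3.6587,-5.2063) cross=-40.038
  mode + wants cross > 0 → take C=(2.0811,1.2052) (cross=40.038)
ex = (C−B)/|BC| = (0.5715,0.8206); ey = (-0.8206,0.5715)
P = B + -2.23·ex + -3.27·ey = (0.6324,-6.5965)

0.63 -6.60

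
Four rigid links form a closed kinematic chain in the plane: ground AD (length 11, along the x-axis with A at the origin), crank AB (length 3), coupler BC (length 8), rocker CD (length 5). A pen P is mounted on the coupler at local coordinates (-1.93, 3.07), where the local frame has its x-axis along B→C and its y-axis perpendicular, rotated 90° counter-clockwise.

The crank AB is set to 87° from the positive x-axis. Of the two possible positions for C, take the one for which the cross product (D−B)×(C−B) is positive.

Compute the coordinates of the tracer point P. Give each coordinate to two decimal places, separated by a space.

A=(0,0), D=(11.00,0)
B = A + 3.00·(cos87°, sin87°) = (0.1570, 2.9959)
|BD| = 11.2493
circle(B,8.00) ∩ circle(D,5.00): a=7.3581, h=3.1399
  candidates: C₊=(8.0856,4.0628) cross=35.321; C₋=(6.4131,-1.9902) cross=-35.321
  mode + wants cross > 0 → take C=(8.0856,4.0628) (cross=35.321)
ex = (C−B)/|BC| = (0.9911,0.1334); ey = (-0.1334,0.9911)
P = B + -1.93·ex + 3.07·ey = (-2.1652,5.7811)

-2.17 5.78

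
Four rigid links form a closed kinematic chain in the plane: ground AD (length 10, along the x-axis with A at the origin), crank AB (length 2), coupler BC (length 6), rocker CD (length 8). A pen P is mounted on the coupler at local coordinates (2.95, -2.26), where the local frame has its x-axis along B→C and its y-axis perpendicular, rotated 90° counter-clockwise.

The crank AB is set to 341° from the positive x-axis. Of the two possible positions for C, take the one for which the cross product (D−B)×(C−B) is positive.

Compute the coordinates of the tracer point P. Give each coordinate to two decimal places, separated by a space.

A=(0,0), D=(10.00,0)
B = A + 2.00·(cos341°, sin341°) = (1.8910, -0.6511)
|BD| = 8.1351
circle(B,6.00) ∩ circle(D,8.00): a=2.3466, h=5.5221
  candidates: C₊=(3.7881,5.0411) cross=44.923; C₋=(4.6721,-5.9677) cross=-44.923
  mode + wants cross > 0 → take C=(3.7881,5.0411) (cross=44.923)
ex = (C−B)/|BC| = (0.3162,0.9487); ey = (-0.9487,0.3162)
P = B + 2.95·ex + -2.26·ey = (4.9678,1.4330)

4.97 1.43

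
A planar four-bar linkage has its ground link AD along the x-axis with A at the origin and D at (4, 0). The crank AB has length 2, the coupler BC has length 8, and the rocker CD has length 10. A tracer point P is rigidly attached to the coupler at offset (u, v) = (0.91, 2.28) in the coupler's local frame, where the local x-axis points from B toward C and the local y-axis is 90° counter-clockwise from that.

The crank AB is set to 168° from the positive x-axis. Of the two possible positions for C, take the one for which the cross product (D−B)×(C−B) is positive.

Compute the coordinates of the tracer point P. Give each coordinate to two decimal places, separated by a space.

A=(0,0), D=(4.00,0)
B = A + 2.00·(cos168°, sin168°) = (-1.9563, 0.4158)
|BD| = 5.9708
circle(B,8.00) ∩ circle(D,10.00): a=-0.0293, h=7.9999
  candidates: C₊=(-1.4284,8.3984) cross=47.766; C₋=(-2.5426,-7.5627) cross=-47.766
  mode + wants cross > 0 → take C=(-1.4284,8.3984) (cross=47.766)
ex = (C−B)/|BC| = (0.0660,0.9978); ey = (-0.9978,0.0660)
P = B + 0.91·ex + 2.28·ey = (-4.1713,1.4743)

-4.17 1.47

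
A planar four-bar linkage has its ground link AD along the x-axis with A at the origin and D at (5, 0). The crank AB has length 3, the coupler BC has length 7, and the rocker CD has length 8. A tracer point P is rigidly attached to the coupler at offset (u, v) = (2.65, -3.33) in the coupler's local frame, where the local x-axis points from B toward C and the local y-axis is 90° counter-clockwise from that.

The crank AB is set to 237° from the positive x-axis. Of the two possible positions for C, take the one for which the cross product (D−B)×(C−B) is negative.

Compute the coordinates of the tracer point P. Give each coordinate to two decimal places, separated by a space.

-2.36 -6.71

A=(0,0), D=(5.00,0)
B = A + 3.00·(cos237°, sin237°) = (-1.6339, -2.5160)
|BD| = 7.0950
circle(B,7.00) ∩ circle(D,8.00): a=2.4904, h=6.5420
  candidates: C₊=(-1.6252,4.4840) cross=46.416; C₋=(3.0146,-7.7497) cross=-46.416
  mode - wants cross < 0 → take C=(3.0146,-7.7497) (cross=-46.416)
ex = (C−B)/|BC| = (0.6641,-0.7477); ey = (0.7477,0.6641)
P = B + 2.65·ex + -3.33·ey = (-2.3639,-6.7087)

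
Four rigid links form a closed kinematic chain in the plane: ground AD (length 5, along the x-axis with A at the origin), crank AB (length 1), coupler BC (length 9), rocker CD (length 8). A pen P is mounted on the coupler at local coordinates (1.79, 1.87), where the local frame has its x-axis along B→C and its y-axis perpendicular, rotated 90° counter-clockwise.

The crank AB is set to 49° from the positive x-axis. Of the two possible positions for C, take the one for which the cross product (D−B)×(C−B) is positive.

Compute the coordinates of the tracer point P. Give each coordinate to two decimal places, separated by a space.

A=(0,0), D=(5.00,0)
B = A + 1.00·(cos49°, sin49°) = (0.6561, 0.7547)
|BD| = 4.4090
circle(B,9.00) ∩ circle(D,8.00): a=4.1324, h=7.9952
  candidates: C₊=(6.0960,7.9246) cross=35.251; C₋=(3.3589,-7.8299) cross=-35.251
  mode + wants cross > 0 → take C=(6.0960,7.9246) (cross=35.251)
ex = (C−B)/|BC| = (0.6044,0.7967); ey = (-0.7967,0.6044)
P = B + 1.79·ex + 1.87·ey = (0.2483,3.3110)

0.25 3.31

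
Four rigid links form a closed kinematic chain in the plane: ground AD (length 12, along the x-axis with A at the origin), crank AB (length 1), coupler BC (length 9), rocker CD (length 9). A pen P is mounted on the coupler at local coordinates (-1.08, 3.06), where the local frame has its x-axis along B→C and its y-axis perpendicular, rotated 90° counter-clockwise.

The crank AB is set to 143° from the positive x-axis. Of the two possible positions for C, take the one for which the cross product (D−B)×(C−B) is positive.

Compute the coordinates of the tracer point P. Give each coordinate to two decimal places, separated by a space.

-3.65 2.16

A=(0,0), D=(12.00,0)
B = A + 1.00·(cos143°, sin143°) = (-0.7986, 0.6018)
|BD| = 12.8128
circle(B,9.00) ∩ circle(D,9.00): a=6.4064, h=6.3212
  candidates: C₊=(5.8976,6.6152) cross=80.993; C₋=(5.3038,-6.0134) cross=-80.993
  mode + wants cross > 0 → take C=(5.8976,6.6152) (cross=80.993)
ex = (C−B)/|BC| = (0.7440,0.6682); ey = (-0.6682,0.7440)
P = B + -1.08·ex + 3.06·ey = (-3.6467,2.1569)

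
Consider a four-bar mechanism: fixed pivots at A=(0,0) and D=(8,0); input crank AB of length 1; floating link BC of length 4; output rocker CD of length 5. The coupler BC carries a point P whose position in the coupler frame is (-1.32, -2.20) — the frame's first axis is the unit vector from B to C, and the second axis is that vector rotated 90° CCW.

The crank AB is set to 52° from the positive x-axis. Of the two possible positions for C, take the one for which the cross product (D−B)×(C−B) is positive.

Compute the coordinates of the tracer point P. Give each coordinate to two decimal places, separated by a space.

A=(0,0), D=(8.00,0)
B = A + 1.00·(cos52°, sin52°) = (0.6157, 0.7880)
|BD| = 7.4263
circle(B,4.00) ∩ circle(D,5.00): a=3.1072, h=2.5190
  candidates: C₊=(3.9726,2.9631) cross=18.707; C₋=(3.4380,-2.0465) cross=-18.707
  mode + wants cross > 0 → take C=(3.9726,2.9631) (cross=18.707)
ex = (C−B)/|BC| = (0.8392,0.5438); ey = (-0.5438,0.8392)
P = B + -1.32·ex + -2.20·ey = (0.7042,-1.7761)

0.70 -1.78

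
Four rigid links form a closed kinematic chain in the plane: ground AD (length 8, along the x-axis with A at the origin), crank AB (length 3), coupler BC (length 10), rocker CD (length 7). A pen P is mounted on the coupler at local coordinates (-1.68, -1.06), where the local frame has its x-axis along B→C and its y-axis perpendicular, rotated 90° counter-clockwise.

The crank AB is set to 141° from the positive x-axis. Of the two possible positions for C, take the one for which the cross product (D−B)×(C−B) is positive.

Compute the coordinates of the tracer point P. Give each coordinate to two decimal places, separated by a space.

-3.27 0.14

A=(0,0), D=(8.00,0)
B = A + 3.00·(cos141°, sin141°) = (-2.3314, 1.8880)
|BD| = 10.5025
circle(B,10.00) ∩ circle(D,7.00): a=7.6792, h=6.4054
  candidates: C₊=(6.3742,6.8086) cross=67.273; C₋=(4.0713,-5.7935) cross=-67.273
  mode + wants cross > 0 → take C=(6.3742,6.8086) (cross=67.273)
ex = (C−B)/|BC| = (0.8706,0.4921); ey = (-0.4921,0.8706)
P = B + -1.68·ex + -1.06·ey = (-3.2724,0.1385)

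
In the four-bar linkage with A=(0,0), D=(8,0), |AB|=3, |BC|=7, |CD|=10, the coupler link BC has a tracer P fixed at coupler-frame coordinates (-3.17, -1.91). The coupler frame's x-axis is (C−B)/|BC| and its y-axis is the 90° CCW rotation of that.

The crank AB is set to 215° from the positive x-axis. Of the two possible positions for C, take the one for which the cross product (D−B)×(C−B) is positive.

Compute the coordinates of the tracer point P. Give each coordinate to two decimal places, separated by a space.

A=(0,0), D=(8.00,0)
B = A + 3.00·(cos215°, sin215°) = (-2.4575, -1.7207)
|BD| = 10.5981
circle(B,7.00) ∩ circle(D,10.00): a=2.8929, h=6.3742
  candidates: C₊=(-0.6378,5.0386) cross=67.555; C₋=(1.4320,-7.5407) cross=-67.555
  mode + wants cross > 0 → take C=(-0.6378,5.0386) (cross=67.555)
ex = (C−B)/|BC| = (0.2599,0.9656); ey = (-0.9656,0.2599)
P = B + -3.17·ex + -1.91·ey = (-1.4371,-5.2783)

-1.44 -5.28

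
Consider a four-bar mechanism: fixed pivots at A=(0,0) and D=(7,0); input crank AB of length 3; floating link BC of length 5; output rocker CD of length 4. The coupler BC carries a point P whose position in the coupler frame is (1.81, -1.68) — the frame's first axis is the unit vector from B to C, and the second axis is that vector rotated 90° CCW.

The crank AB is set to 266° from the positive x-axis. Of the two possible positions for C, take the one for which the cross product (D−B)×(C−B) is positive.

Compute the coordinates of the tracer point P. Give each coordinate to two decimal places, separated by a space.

2.25 -2.73

A=(0,0), D=(7.00,0)
B = A + 3.00·(cos266°, sin266°) = (-0.2093, -2.9927)
|BD| = 7.8058
circle(B,5.00) ∩ circle(D,4.00): a=4.4794, h=2.2215
  candidates: C₊=(3.0761,0.7765) cross=17.341; C₋=(4.7795,-3.3271) cross=-17.341
  mode + wants cross > 0 → take C=(3.0761,0.7765) (cross=17.341)
ex = (C−B)/|BC| = (0.6571,0.7538); ey = (-0.7538,0.6571)
P = B + 1.81·ex + -1.68·ey = (2.2465,-2.7321)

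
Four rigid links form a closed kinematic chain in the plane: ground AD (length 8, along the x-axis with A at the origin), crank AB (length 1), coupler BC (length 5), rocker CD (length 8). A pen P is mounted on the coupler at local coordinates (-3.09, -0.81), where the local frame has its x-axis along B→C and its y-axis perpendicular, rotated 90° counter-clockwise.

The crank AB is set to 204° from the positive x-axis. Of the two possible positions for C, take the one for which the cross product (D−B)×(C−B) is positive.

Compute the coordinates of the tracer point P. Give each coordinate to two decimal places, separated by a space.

-1.46 -3.55

A=(0,0), D=(8.00,0)
B = A + 1.00·(cos204°, sin204°) = (-0.9135, -0.4067)
|BD| = 8.9228
circle(B,5.00) ∩ circle(D,8.00): a=2.2760, h=4.4519
  candidates: C₊=(1.1572,4.1443) cross=39.724; C₋=(1.5630,-4.7503) cross=-39.724
  mode + wants cross > 0 → take C=(1.1572,4.1443) (cross=39.724)
ex = (C−B)/|BC| = (0.4141,0.9102); ey = (-0.9102,0.4141)
P = B + -3.09·ex + -0.81·ey = (-1.4560,-3.5547)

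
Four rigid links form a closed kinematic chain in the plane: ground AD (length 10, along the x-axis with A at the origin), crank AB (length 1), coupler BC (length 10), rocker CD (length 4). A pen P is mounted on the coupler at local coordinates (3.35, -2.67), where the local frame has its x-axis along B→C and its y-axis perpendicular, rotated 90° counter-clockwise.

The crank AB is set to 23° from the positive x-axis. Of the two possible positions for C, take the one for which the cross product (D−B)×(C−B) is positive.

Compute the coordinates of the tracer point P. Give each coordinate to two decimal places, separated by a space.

A=(0,0), D=(10.00,0)
B = A + 1.00·(cos23°, sin23°) = (0.9205, 0.3907)
|BD| = 9.0879
circle(B,10.00) ∩ circle(D,4.00): a=9.1655, h=3.9992
  candidates: C₊=(10.2495,3.9922) cross=36.345; C₋=(9.9056,-3.9989) cross=-36.345
  mode + wants cross > 0 → take C=(10.2495,3.9922) (cross=36.345)
ex = (C−B)/|BC| = (0.9329,0.3601); ey = (-0.3601,0.9329)
P = B + 3.35·ex + -2.67·ey = (5.0073,-0.8936)

5.01 -0.89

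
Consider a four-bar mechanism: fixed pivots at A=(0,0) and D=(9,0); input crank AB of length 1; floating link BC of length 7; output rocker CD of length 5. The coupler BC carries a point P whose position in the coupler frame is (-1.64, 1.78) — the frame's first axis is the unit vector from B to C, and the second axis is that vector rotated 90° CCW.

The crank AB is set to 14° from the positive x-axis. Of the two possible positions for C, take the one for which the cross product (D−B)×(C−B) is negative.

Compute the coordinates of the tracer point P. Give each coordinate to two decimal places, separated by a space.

0.85 2.66

A=(0,0), D=(9.00,0)
B = A + 1.00·(cos14°, sin14°) = (0.9703, 0.2419)
|BD| = 8.0333
circle(B,7.00) ∩ circle(D,5.00): a=5.5104, h=4.3168
  candidates: C₊=(6.6082,4.3908) cross=34.679; C₋=(6.3482,-4.2389) cross=-34.679
  mode - wants cross < 0 → take C=(6.3482,-4.2389) (cross=-34.679)
ex = (C−B)/|BC| = (0.7683,-0.6401); ey = (0.6401,0.7683)
P = B + -1.64·ex + 1.78·ey = (0.8497,2.6592)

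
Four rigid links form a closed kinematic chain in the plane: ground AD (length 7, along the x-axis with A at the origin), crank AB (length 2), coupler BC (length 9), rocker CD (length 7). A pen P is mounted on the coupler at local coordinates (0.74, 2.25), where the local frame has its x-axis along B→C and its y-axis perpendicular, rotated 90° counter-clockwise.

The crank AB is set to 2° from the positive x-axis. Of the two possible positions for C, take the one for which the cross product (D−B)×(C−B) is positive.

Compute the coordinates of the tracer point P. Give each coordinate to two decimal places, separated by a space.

A=(0,0), D=(7.00,0)
B = A + 2.00·(cos2°, sin2°) = (1.9988, 0.0698)
|BD| = 5.0017
circle(B,9.00) ∩ circle(D,7.00): a=5.6998, h=6.9651
  candidates: C₊=(7.7952,6.9547) cross=34.837; C₋=(7.6008,-6.9742) cross=-34.837
  mode + wants cross > 0 → take C=(7.7952,6.9547) (cross=34.837)
ex = (C−B)/|BC| = (0.6440,0.7650); ey = (-0.7650,0.6440)
P = B + 0.74·ex + 2.25·ey = (0.7542,2.0850)

0.75 2.08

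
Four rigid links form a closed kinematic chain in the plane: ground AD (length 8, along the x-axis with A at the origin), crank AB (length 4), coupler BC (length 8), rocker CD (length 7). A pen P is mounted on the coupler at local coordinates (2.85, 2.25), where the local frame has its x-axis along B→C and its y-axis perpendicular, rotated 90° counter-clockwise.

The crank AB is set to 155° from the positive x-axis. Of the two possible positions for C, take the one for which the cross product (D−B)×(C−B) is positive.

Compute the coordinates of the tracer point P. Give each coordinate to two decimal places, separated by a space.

A=(0,0), D=(8.00,0)
B = A + 4.00·(cos155°, sin155°) = (-3.6252, 1.6905)
|BD| = 11.7475
circle(B,8.00) ∩ circle(D,7.00): a=6.5122, h=4.6467
  candidates: C₊=(3.4878,5.3517) cross=54.587; C₋=(2.1505,-3.8449) cross=-54.587
  mode + wants cross > 0 → take C=(3.4878,5.3517) (cross=54.587)
ex = (C−B)/|BC| = (0.8891,0.4576); ey = (-0.4576,0.8891)
P = B + 2.85·ex + 2.25·ey = (-2.1209,4.9953)

-2.12 5.00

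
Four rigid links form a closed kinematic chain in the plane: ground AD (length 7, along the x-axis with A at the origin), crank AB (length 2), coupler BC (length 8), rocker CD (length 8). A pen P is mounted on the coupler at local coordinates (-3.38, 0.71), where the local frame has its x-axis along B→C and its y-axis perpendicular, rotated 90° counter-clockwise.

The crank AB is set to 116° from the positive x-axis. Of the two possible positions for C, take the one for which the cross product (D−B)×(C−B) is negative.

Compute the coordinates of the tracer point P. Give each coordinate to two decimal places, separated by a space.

-1.21 5.23

A=(0,0), D=(7.00,0)
B = A + 2.00·(cos116°, sin116°) = (-0.8767, 1.7976)
|BD| = 8.0793
circle(B,8.00) ∩ circle(D,8.00): a=4.0396, h=6.9052
  candidates: C₊=(4.5980,7.6309) cross=55.789; C₋=(1.5253,-5.8333) cross=-55.789
  mode - wants cross < 0 → take C=(1.5253,-5.8333) (cross=-55.789)
ex = (C−B)/|BC| = (0.3003,-0.9539); ey = (0.9539,0.3003)
P = B + -3.38·ex + 0.71·ey = (-1.2144,5.2348)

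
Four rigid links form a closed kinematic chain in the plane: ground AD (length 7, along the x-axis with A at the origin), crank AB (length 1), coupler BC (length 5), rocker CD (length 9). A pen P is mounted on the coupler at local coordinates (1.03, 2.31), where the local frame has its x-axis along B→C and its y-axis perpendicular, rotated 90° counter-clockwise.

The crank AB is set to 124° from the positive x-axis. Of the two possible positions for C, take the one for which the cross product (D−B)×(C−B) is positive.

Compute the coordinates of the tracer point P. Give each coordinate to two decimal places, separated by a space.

-2.71 2.16

A=(0,0), D=(7.00,0)
B = A + 1.00·(cos124°, sin124°) = (-0.5592, 0.8290)
|BD| = 7.6045
circle(B,5.00) ∩ circle(D,9.00): a=0.1202, h=4.9986
  candidates: C₊=(0.1053,5.7847) cross=38.012; C₋=(-0.9846,-4.1528) cross=-38.012
  mode + wants cross > 0 → take C=(0.1053,5.7847) (cross=38.012)
ex = (C−B)/|BC| = (0.1329,0.9911); ey = (-0.9911,0.1329)
P = B + 1.03·ex + 2.31·ey = (-2.7118,2.1569)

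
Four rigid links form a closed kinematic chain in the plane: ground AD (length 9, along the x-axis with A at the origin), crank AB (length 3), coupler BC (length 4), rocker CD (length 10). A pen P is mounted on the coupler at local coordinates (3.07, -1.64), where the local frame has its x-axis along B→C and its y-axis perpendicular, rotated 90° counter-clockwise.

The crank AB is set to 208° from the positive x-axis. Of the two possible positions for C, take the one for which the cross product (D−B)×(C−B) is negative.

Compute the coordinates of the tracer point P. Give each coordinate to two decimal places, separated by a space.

A=(0,0), D=(9.00,0)
B = A + 3.00·(cos208°, sin208°) = (-2.6488, -1.4084)
|BD| = 11.7337
circle(B,4.00) ∩ circle(D,10.00): a=2.2874, h=3.2814
  candidates: C₊=(-0.7719,2.1239) cross=38.503; C₋=(0.0159,-4.3916) cross=-38.503
  mode - wants cross < 0 → take C=(0.0159,-4.3916) (cross=-38.503)
ex = (C−B)/|BC| = (0.6662,-0.7458); ey = (0.7458,0.6662)
P = B + 3.07·ex + -1.64·ey = (-1.8267,-4.7905)

-1.83 -4.79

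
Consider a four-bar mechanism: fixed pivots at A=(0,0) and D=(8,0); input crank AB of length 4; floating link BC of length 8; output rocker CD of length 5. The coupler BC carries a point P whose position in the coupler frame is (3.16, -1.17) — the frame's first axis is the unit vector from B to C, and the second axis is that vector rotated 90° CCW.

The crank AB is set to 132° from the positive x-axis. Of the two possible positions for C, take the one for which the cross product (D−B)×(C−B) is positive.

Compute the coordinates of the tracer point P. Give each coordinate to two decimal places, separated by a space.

0.62 2.29

A=(0,0), D=(8.00,0)
B = A + 4.00·(cos132°, sin132°) = (-2.6765, 2.9726)
|BD| = 11.0826
circle(B,8.00) ∩ circle(D,5.00): a=7.3008, h=3.2708
  candidates: C₊=(5.2341,4.1653) cross=36.249; C₋=(3.4795,-2.1366) cross=-36.249
  mode + wants cross > 0 → take C=(5.2341,4.1653) (cross=36.249)
ex = (C−B)/|BC| = (0.9888,0.1491); ey = (-0.1491,0.9888)
P = B + 3.16·ex + -1.17·ey = (0.6226,2.2868)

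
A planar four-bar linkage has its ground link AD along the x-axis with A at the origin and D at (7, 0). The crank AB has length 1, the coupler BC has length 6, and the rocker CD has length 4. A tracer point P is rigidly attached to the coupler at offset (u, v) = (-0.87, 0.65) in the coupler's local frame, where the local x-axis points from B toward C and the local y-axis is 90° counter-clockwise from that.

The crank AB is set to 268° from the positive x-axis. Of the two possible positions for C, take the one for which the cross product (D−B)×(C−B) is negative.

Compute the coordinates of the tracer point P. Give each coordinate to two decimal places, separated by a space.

A=(0,0), D=(7.00,0)
B = A + 1.00·(cos268°, sin268°) = (-0.0349, -0.9994)
|BD| = 7.1055
circle(B,6.00) ∩ circle(D,4.00): a=4.9601, h=3.3760
  candidates: C₊=(4.4011,3.0407) cross=23.988; C₋=(5.3507,-3.6442) cross=-23.988
  mode - wants cross < 0 → take C=(5.3507,-3.6442) (cross=-23.988)
ex = (C−B)/|BC| = (0.8976,-0.4408); ey = (0.4408,0.8976)
P = B + -0.87·ex + 0.65·ey = (-0.5293,-0.0325)

-0.53 -0.03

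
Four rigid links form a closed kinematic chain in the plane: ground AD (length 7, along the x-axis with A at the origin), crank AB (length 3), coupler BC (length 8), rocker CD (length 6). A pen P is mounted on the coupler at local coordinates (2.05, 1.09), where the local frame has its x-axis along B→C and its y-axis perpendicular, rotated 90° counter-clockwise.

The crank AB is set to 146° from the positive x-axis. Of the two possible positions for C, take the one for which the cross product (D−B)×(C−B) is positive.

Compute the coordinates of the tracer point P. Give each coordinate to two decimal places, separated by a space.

A=(0,0), D=(7.00,0)
B = A + 3.00·(cos146°, sin146°) = (-2.4871, 1.6776)
|BD| = 9.6343
circle(B,8.00) ∩ circle(D,6.00): a=6.2703, h=4.9682
  candidates: C₊=(4.5525,5.4781) cross=47.866; C₋=(2.8223,-4.3066) cross=-47.866
  mode + wants cross > 0 → take C=(4.5525,5.4781) (cross=47.866)
ex = (C−B)/|BC| = (0.8799,0.4751); ey = (-0.4751,0.8799)
P = B + 2.05·ex + 1.09·ey = (-1.2010,3.6106)

-1.20 3.61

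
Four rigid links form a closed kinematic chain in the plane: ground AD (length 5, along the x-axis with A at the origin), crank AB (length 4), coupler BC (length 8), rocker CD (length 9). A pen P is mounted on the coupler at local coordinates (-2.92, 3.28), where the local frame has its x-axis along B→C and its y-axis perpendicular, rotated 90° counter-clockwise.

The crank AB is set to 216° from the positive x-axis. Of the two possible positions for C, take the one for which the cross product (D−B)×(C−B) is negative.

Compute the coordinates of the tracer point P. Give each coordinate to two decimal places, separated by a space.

A=(0,0), D=(5.00,0)
B = A + 4.00·(cos216°, sin216°) = (-3.2361, -2.3511)
|BD| = 8.5651
circle(B,8.00) ∩ circle(D,9.00): a=3.2901, h=7.2921
  candidates: C₊=(-2.0740,5.5640) cross=62.458; C₋=(1.9294,-8.4600) cross=-62.458
  mode - wants cross < 0 → take C=(1.9294,-8.4600) (cross=-62.458)
ex = (C−B)/|BC| = (0.6457,-0.7636); ey = (0.7636,0.6457)
P = B + -2.92·ex + 3.28·ey = (-2.6168,1.9964)

-2.62 2.00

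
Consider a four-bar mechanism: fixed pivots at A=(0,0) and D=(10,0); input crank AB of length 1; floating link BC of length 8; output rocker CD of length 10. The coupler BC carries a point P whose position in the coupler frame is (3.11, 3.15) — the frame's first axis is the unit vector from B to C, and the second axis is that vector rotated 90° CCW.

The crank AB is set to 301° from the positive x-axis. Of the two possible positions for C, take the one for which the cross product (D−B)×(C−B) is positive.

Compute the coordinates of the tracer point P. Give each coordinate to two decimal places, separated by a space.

A=(0,0), D=(10.00,0)
B = A + 1.00·(cos301°, sin301°) = (0.5150, -0.8572)
|BD| = 9.5236
circle(B,8.00) ∩ circle(D,10.00): a=2.8718, h=7.4668
  candidates: C₊=(2.7031,6.8378) cross=71.111; C₋=(4.0472,-8.0352) cross=-71.111
  mode + wants cross > 0 → take C=(2.7031,6.8378) (cross=71.111)
ex = (C−B)/|BC| = (0.2735,0.9619); ey = (-0.9619,0.2735)
P = B + 3.11·ex + 3.15·ey = (-1.6642,2.9958)

-1.66 3.00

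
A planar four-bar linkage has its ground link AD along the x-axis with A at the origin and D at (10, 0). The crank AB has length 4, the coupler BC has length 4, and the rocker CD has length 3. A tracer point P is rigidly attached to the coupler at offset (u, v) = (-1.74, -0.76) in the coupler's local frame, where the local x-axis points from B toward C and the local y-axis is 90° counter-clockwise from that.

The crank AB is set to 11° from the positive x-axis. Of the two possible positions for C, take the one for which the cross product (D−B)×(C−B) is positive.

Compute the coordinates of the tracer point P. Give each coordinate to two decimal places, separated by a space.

A=(0,0), D=(10.00,0)
B = A + 4.00·(cos11°, sin11°) = (3.9265, 0.7632)
|BD| = 6.1213
circle(B,4.00) ∩ circle(D,3.00): a=3.6324, h=1.6750
  candidates: C₊=(7.7394,1.9723) cross=10.253; C₋=(7.3217,-1.3516) cross=-10.253
  mode + wants cross > 0 → take C=(7.7394,1.9723) (cross=10.253)
ex = (C−B)/|BC| = (0.9532,0.3023); ey = (-0.3023,0.9532)
P = B + -1.74·ex + -0.76·ey = (2.4976,-0.4871)

2.50 -0.49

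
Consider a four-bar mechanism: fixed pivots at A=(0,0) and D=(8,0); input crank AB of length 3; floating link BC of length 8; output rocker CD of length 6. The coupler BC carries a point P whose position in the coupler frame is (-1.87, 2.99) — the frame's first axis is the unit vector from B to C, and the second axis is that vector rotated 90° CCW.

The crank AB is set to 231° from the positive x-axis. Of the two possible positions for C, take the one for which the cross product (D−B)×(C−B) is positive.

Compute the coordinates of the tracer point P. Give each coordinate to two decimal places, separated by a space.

A=(0,0), D=(8.00,0)
B = A + 3.00·(cos231°, sin231°) = (-1.8880, -2.3314)
|BD| = 10.1591
circle(B,8.00) ∩ circle(D,6.00): a=6.4576, h=4.7222
  candidates: C₊=(3.3136,3.7467) cross=47.973; C₋=(5.4810,-5.4456) cross=-47.973
  mode + wants cross > 0 → take C=(3.3136,3.7467) (cross=47.973)
ex = (C−B)/|BC| = (0.6502,0.7598); ey = (-0.7598,0.6502)
P = B + -1.87·ex + 2.99·ey = (-5.3755,-1.8081)

-5.38 -1.81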